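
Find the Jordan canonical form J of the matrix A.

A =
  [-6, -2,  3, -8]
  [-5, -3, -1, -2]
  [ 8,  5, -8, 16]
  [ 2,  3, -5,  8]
J_3(-3) ⊕ J_1(0)

The characteristic polynomial is
  det(x·I − A) = x^4 + 9*x^3 + 27*x^2 + 27*x = x*(x + 3)^3

Eigenvalues and multiplicities (the geometric multiplicity of λ is n − rank(A − λI), which equals the number of Jordan blocks for λ):
  λ = -3: algebraic multiplicity = 3, geometric multiplicity = 1
  λ = 0: algebraic multiplicity = 1, geometric multiplicity = 1

Determining the block sizes for each eigenvalue:
  λ = -3: one block (gm = 1), so the single block has size am = 3 → block sizes [3]
  λ = 0: one block (gm = 1), so the single block has size am = 1 → block sizes [1]

Assembling the blocks gives a Jordan form
J =
  [-3,  1,  0, 0]
  [ 0, -3,  1, 0]
  [ 0,  0, -3, 0]
  [ 0,  0,  0, 0]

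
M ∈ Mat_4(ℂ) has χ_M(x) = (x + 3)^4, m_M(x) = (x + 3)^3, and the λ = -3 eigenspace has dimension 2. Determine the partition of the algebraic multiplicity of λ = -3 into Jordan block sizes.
Block sizes for λ = -3: [3, 1]

Step 1 — from the characteristic polynomial, algebraic multiplicity of λ = -3 is 4. From dim ker(M − (-3)·I) = 2, there are exactly 2 Jordan blocks for λ = -3.
Step 2 — from the minimal polynomial, the factor (x + 3)^3 tells us the largest block for λ = -3 has size 3.
Step 3 — with total size 4, 2 blocks, and largest block 3, the block sizes (in nonincreasing order) are [3, 1].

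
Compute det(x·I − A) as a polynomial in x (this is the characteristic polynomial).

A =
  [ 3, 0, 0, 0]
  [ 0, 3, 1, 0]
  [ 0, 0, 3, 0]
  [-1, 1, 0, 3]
x^4 - 12*x^3 + 54*x^2 - 108*x + 81

Expanding det(x·I − A) (e.g. by cofactor expansion or by noting that A is similar to its Jordan form J, which has the same characteristic polynomial as A) gives
  χ_A(x) = x^4 - 12*x^3 + 54*x^2 - 108*x + 81
which factors as (x - 3)^4. The eigenvalues (with algebraic multiplicities) are λ = 3 with multiplicity 4.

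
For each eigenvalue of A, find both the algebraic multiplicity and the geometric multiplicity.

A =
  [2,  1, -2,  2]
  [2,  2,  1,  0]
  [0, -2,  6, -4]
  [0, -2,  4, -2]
λ = 2: alg = 4, geom = 2

Step 1 — factor the characteristic polynomial to read off the algebraic multiplicities:
  χ_A(x) = (x - 2)^4

Step 2 — compute geometric multiplicities via the rank-nullity identity g(λ) = n − rank(A − λI):
  rank(A − (2)·I) = 2, so dim ker(A − (2)·I) = n − 2 = 2

Summary:
  λ = 2: algebraic multiplicity = 4, geometric multiplicity = 2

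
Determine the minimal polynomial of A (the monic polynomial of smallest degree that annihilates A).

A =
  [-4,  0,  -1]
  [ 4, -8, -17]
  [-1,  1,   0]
x^3 + 12*x^2 + 48*x + 64

The characteristic polynomial is χ_A(x) = (x + 4)^3, so the eigenvalues are known. The minimal polynomial is
  m_A(x) = Π_λ (x − λ)^{k_λ}
where k_λ is the size of the *largest* Jordan block for λ (equivalently, the smallest k with (A − λI)^k v = 0 for every generalised eigenvector v of λ).

  λ = -4: largest Jordan block has size 3, contributing (x + 4)^3

So m_A(x) = (x + 4)^3 = x^3 + 12*x^2 + 48*x + 64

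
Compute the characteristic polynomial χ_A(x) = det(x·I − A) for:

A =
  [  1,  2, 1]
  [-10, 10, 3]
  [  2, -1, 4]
x^3 - 15*x^2 + 75*x - 125

Expanding det(x·I − A) (e.g. by cofactor expansion or by noting that A is similar to its Jordan form J, which has the same characteristic polynomial as A) gives
  χ_A(x) = x^3 - 15*x^2 + 75*x - 125
which factors as (x - 5)^3. The eigenvalues (with algebraic multiplicities) are λ = 5 with multiplicity 3.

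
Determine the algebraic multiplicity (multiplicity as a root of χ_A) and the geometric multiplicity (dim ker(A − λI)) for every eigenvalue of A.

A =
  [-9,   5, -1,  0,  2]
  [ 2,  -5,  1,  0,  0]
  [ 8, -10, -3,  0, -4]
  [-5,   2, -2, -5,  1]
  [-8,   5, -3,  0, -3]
λ = -5: alg = 5, geom = 2

Step 1 — factor the characteristic polynomial to read off the algebraic multiplicities:
  χ_A(x) = (x + 5)^5

Step 2 — compute geometric multiplicities via the rank-nullity identity g(λ) = n − rank(A − λI):
  rank(A − (-5)·I) = 3, so dim ker(A − (-5)·I) = n − 3 = 2

Summary:
  λ = -5: algebraic multiplicity = 5, geometric multiplicity = 2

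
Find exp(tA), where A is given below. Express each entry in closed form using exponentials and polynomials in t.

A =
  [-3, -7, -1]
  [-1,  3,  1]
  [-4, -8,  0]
e^{tA} =
  [t*exp(2*t) + exp(-4*t), -t*exp(2*t) - exp(2*t) + exp(-4*t), -t*exp(2*t)]
  [-t*exp(2*t), t*exp(2*t) + exp(2*t), t*exp(2*t)]
  [2*t*exp(2*t) - exp(2*t) + exp(-4*t), -2*t*exp(2*t) - exp(2*t) + exp(-4*t), -2*t*exp(2*t) + exp(2*t)]

Strategy: write A = P · J · P⁻¹ where J is a Jordan canonical form, so e^{tA} = P · e^{tJ} · P⁻¹, and e^{tJ} can be computed block-by-block.

A has Jordan form
J =
  [-4, 0, 0]
  [ 0, 2, 1]
  [ 0, 0, 2]
(up to reordering of blocks).

Per-block formulas:
  For a 2×2 Jordan block J_2(2): exp(t · J_2(2)) = e^(2t)·(I + t·N), where N is the 2×2 nilpotent shift.
  For a 1×1 block at λ = -4: exp(t · [-4]) = [e^(-4t)].

After assembling e^{tJ} and conjugating by P, we get:

e^{tA} =
  [t*exp(2*t) + exp(-4*t), -t*exp(2*t) - exp(2*t) + exp(-4*t), -t*exp(2*t)]
  [-t*exp(2*t), t*exp(2*t) + exp(2*t), t*exp(2*t)]
  [2*t*exp(2*t) - exp(2*t) + exp(-4*t), -2*t*exp(2*t) - exp(2*t) + exp(-4*t), -2*t*exp(2*t) + exp(2*t)]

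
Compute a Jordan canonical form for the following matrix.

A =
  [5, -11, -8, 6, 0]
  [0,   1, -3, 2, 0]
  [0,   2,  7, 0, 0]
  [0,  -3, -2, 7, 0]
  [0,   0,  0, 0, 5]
J_3(5) ⊕ J_1(5) ⊕ J_1(5)

The characteristic polynomial is
  det(x·I − A) = x^5 - 25*x^4 + 250*x^3 - 1250*x^2 + 3125*x - 3125 = (x - 5)^5

Eigenvalues and multiplicities (the geometric multiplicity of λ is n − rank(A − λI), which equals the number of Jordan blocks for λ):
  λ = 5: algebraic multiplicity = 5, geometric multiplicity = 3

Determining the block sizes for each eigenvalue:
  λ = 5: with am = 5 and gm = 3, the partition is not yet determined (e.g. several partitions of 5 into 3 parts exist). Let N = A − (5)·I. Computing rank(N^1) = 2, rank(N^2) = 1, rank(N^3) = 0; the number of blocks of size ≥ j is rank(N^{j−1}) − rank(N^j), giving [3, 1, 1]. So we have 1 block(s) of size 3, 2 block(s) of size 1 → block sizes [3, 1, 1]

Assembling the blocks gives a Jordan form
J =
  [5, 1, 0, 0, 0]
  [0, 5, 1, 0, 0]
  [0, 0, 5, 0, 0]
  [0, 0, 0, 5, 0]
  [0, 0, 0, 0, 5]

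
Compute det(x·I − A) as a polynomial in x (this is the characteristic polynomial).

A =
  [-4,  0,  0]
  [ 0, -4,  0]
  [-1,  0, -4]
x^3 + 12*x^2 + 48*x + 64

Expanding det(x·I − A) (e.g. by cofactor expansion or by noting that A is similar to its Jordan form J, which has the same characteristic polynomial as A) gives
  χ_A(x) = x^3 + 12*x^2 + 48*x + 64
which factors as (x + 4)^3. The eigenvalues (with algebraic multiplicities) are λ = -4 with multiplicity 3.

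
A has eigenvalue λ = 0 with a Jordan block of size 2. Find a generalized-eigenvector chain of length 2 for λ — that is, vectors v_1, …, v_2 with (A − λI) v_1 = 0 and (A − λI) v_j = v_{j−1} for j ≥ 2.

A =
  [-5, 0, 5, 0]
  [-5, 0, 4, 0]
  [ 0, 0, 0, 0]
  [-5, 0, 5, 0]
A Jordan chain for λ = 0 of length 2:
v_1 = (0, -1, 0, 0)ᵀ
v_2 = (1, 0, 1, 0)ᵀ

Let N = A − (0)·I. We want v_2 with N^2 v_2 = 0 but N^1 v_2 ≠ 0; then v_{j-1} := N · v_j for j = 2, …, 2.

Pick v_2 = (1, 0, 1, 0)ᵀ.
Then v_1 = N · v_2 = (0, -1, 0, 0)ᵀ.

Sanity check: (A − (0)·I) v_1 = (0, 0, 0, 0)ᵀ = 0. ✓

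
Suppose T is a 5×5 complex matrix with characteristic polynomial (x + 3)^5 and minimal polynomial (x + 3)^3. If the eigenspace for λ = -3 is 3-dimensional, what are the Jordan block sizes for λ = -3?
Block sizes for λ = -3: [3, 1, 1]

Step 1 — from the characteristic polynomial, algebraic multiplicity of λ = -3 is 5. From dim ker(T − (-3)·I) = 3, there are exactly 3 Jordan blocks for λ = -3.
Step 2 — from the minimal polynomial, the factor (x + 3)^3 tells us the largest block for λ = -3 has size 3.
Step 3 — with total size 5, 3 blocks, and largest block 3, the block sizes (in nonincreasing order) are [3, 1, 1].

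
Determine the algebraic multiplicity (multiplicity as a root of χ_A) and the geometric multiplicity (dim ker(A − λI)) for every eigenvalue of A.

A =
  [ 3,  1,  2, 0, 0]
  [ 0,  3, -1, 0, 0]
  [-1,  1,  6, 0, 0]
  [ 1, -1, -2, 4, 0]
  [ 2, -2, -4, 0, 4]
λ = 4: alg = 5, geom = 3

Step 1 — factor the characteristic polynomial to read off the algebraic multiplicities:
  χ_A(x) = (x - 4)^5

Step 2 — compute geometric multiplicities via the rank-nullity identity g(λ) = n − rank(A − λI):
  rank(A − (4)·I) = 2, so dim ker(A − (4)·I) = n − 2 = 3

Summary:
  λ = 4: algebraic multiplicity = 5, geometric multiplicity = 3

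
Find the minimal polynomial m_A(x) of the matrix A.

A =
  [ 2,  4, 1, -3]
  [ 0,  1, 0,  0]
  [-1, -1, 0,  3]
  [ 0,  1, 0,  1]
x^2 - 2*x + 1

The characteristic polynomial is χ_A(x) = (x - 1)^4, so the eigenvalues are known. The minimal polynomial is
  m_A(x) = Π_λ (x − λ)^{k_λ}
where k_λ is the size of the *largest* Jordan block for λ (equivalently, the smallest k with (A − λI)^k v = 0 for every generalised eigenvector v of λ).

  λ = 1: largest Jordan block has size 2, contributing (x − 1)^2

So m_A(x) = (x - 1)^2 = x^2 - 2*x + 1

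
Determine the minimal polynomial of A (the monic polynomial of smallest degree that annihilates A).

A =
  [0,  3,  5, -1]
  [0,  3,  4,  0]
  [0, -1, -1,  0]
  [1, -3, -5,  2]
x^3 - 3*x^2 + 3*x - 1

The characteristic polynomial is χ_A(x) = (x - 1)^4, so the eigenvalues are known. The minimal polynomial is
  m_A(x) = Π_λ (x − λ)^{k_λ}
where k_λ is the size of the *largest* Jordan block for λ (equivalently, the smallest k with (A − λI)^k v = 0 for every generalised eigenvector v of λ).

  λ = 1: largest Jordan block has size 3, contributing (x − 1)^3

So m_A(x) = (x - 1)^3 = x^3 - 3*x^2 + 3*x - 1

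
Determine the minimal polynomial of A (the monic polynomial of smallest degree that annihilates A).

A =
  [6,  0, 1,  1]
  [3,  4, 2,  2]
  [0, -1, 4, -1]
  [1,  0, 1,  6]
x^3 - 15*x^2 + 75*x - 125

The characteristic polynomial is χ_A(x) = (x - 5)^4, so the eigenvalues are known. The minimal polynomial is
  m_A(x) = Π_λ (x − λ)^{k_λ}
where k_λ is the size of the *largest* Jordan block for λ (equivalently, the smallest k with (A − λI)^k v = 0 for every generalised eigenvector v of λ).

  λ = 5: largest Jordan block has size 3, contributing (x − 5)^3

So m_A(x) = (x - 5)^3 = x^3 - 15*x^2 + 75*x - 125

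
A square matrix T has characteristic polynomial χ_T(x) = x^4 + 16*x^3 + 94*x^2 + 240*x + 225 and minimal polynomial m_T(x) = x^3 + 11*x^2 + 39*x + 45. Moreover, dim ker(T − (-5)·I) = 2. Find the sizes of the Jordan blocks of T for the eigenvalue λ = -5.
Block sizes for λ = -5: [1, 1]

Step 1 — from the characteristic polynomial, algebraic multiplicity of λ = -5 is 2. From dim ker(T − (-5)·I) = 2, there are exactly 2 Jordan blocks for λ = -5.
Step 2 — from the minimal polynomial, the factor (x + 5) tells us the largest block for λ = -5 has size 1.
Step 3 — with total size 2, 2 blocks, and largest block 1, the block sizes (in nonincreasing order) are [1, 1].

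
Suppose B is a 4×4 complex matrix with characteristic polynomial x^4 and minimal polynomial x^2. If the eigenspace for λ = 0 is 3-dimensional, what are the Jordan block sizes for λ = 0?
Block sizes for λ = 0: [2, 1, 1]

Step 1 — from the characteristic polynomial, algebraic multiplicity of λ = 0 is 4. From dim ker(B − (0)·I) = 3, there are exactly 3 Jordan blocks for λ = 0.
Step 2 — from the minimal polynomial, the factor (x − 0)^2 tells us the largest block for λ = 0 has size 2.
Step 3 — with total size 4, 3 blocks, and largest block 2, the block sizes (in nonincreasing order) are [2, 1, 1].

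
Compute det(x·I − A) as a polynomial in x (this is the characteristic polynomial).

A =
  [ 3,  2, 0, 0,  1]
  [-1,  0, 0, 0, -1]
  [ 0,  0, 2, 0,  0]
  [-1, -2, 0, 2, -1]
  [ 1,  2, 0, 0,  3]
x^5 - 10*x^4 + 40*x^3 - 80*x^2 + 80*x - 32

Expanding det(x·I − A) (e.g. by cofactor expansion or by noting that A is similar to its Jordan form J, which has the same characteristic polynomial as A) gives
  χ_A(x) = x^5 - 10*x^4 + 40*x^3 - 80*x^2 + 80*x - 32
which factors as (x - 2)^5. The eigenvalues (with algebraic multiplicities) are λ = 2 with multiplicity 5.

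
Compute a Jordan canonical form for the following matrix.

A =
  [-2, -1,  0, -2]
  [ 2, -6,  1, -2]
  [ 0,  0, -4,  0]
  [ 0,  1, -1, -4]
J_3(-4) ⊕ J_1(-4)

The characteristic polynomial is
  det(x·I − A) = x^4 + 16*x^3 + 96*x^2 + 256*x + 256 = (x + 4)^4

Eigenvalues and multiplicities (the geometric multiplicity of λ is n − rank(A − λI), which equals the number of Jordan blocks for λ):
  λ = -4: algebraic multiplicity = 4, geometric multiplicity = 2

Determining the block sizes for each eigenvalue:
  λ = -4: with am = 4 and gm = 2, the partition is not yet determined (e.g. several partitions of 4 into 2 parts exist). Let N = A − (-4)·I. Computing rank(N^1) = 2, rank(N^2) = 1, rank(N^3) = 0; the number of blocks of size ≥ j is rank(N^{j−1}) − rank(N^j), giving [2, 1, 1]. So we have 1 block(s) of size 3, 1 block(s) of size 1 → block sizes [3, 1]

Assembling the blocks gives a Jordan form
J =
  [-4,  1,  0,  0]
  [ 0, -4,  1,  0]
  [ 0,  0, -4,  0]
  [ 0,  0,  0, -4]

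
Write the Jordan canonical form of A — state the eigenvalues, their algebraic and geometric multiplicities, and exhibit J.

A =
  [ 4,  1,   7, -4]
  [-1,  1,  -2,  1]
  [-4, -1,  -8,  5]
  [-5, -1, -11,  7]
J_2(1) ⊕ J_2(1)

The characteristic polynomial is
  det(x·I − A) = x^4 - 4*x^3 + 6*x^2 - 4*x + 1 = (x - 1)^4

Eigenvalues and multiplicities (the geometric multiplicity of λ is n − rank(A − λI), which equals the number of Jordan blocks for λ):
  λ = 1: algebraic multiplicity = 4, geometric multiplicity = 2

Determining the block sizes for each eigenvalue:
  λ = 1: with am = 4 and gm = 2, the partition is not yet determined (e.g. several partitions of 4 into 2 parts exist). Let N = A − (1)·I. Computing rank(N^1) = 2, rank(N^2) = 0; the number of blocks of size ≥ j is rank(N^{j−1}) − rank(N^j), giving [2, 2]. So we have 2 block(s) of size 2 → block sizes [2, 2]

Assembling the blocks gives a Jordan form
J =
  [1, 1, 0, 0]
  [0, 1, 0, 0]
  [0, 0, 1, 1]
  [0, 0, 0, 1]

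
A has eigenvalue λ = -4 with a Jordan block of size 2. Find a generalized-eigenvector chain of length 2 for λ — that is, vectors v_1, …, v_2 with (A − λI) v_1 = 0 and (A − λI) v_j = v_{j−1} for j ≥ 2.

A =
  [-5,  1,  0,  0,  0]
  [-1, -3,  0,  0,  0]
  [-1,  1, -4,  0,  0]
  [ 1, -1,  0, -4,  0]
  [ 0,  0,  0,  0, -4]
A Jordan chain for λ = -4 of length 2:
v_1 = (-1, -1, -1, 1, 0)ᵀ
v_2 = (1, 0, 0, 0, 0)ᵀ

Let N = A − (-4)·I. We want v_2 with N^2 v_2 = 0 but N^1 v_2 ≠ 0; then v_{j-1} := N · v_j for j = 2, …, 2.

Pick v_2 = (1, 0, 0, 0, 0)ᵀ.
Then v_1 = N · v_2 = (-1, -1, -1, 1, 0)ᵀ.

Sanity check: (A − (-4)·I) v_1 = (0, 0, 0, 0, 0)ᵀ = 0. ✓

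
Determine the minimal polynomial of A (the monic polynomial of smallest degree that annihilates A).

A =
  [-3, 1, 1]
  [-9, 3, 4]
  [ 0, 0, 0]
x^3

The characteristic polynomial is χ_A(x) = x^3, so the eigenvalues are known. The minimal polynomial is
  m_A(x) = Π_λ (x − λ)^{k_λ}
where k_λ is the size of the *largest* Jordan block for λ (equivalently, the smallest k with (A − λI)^k v = 0 for every generalised eigenvector v of λ).

  λ = 0: largest Jordan block has size 3, contributing (x − 0)^3

So m_A(x) = x^3 = x^3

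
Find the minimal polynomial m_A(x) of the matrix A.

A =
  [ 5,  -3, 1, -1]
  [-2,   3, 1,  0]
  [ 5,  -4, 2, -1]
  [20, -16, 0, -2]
x^3 - 6*x^2 + 12*x - 8

The characteristic polynomial is χ_A(x) = (x - 2)^4, so the eigenvalues are known. The minimal polynomial is
  m_A(x) = Π_λ (x − λ)^{k_λ}
where k_λ is the size of the *largest* Jordan block for λ (equivalently, the smallest k with (A − λI)^k v = 0 for every generalised eigenvector v of λ).

  λ = 2: largest Jordan block has size 3, contributing (x − 2)^3

So m_A(x) = (x - 2)^3 = x^3 - 6*x^2 + 12*x - 8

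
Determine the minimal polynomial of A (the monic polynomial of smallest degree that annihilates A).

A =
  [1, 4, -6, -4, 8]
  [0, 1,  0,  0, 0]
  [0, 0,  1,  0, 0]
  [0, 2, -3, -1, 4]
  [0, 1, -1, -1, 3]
x^3 - 3*x^2 + 3*x - 1

The characteristic polynomial is χ_A(x) = (x - 1)^5, so the eigenvalues are known. The minimal polynomial is
  m_A(x) = Π_λ (x − λ)^{k_λ}
where k_λ is the size of the *largest* Jordan block for λ (equivalently, the smallest k with (A − λI)^k v = 0 for every generalised eigenvector v of λ).

  λ = 1: largest Jordan block has size 3, contributing (x − 1)^3

So m_A(x) = (x - 1)^3 = x^3 - 3*x^2 + 3*x - 1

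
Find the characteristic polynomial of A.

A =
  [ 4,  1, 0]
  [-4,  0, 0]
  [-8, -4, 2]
x^3 - 6*x^2 + 12*x - 8

Expanding det(x·I − A) (e.g. by cofactor expansion or by noting that A is similar to its Jordan form J, which has the same characteristic polynomial as A) gives
  χ_A(x) = x^3 - 6*x^2 + 12*x - 8
which factors as (x - 2)^3. The eigenvalues (with algebraic multiplicities) are λ = 2 with multiplicity 3.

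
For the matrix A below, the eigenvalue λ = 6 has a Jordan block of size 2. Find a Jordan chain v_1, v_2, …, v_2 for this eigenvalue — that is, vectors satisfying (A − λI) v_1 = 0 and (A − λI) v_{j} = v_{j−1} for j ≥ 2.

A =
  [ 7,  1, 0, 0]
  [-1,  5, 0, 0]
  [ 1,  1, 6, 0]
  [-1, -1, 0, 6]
A Jordan chain for λ = 6 of length 2:
v_1 = (1, -1, 1, -1)ᵀ
v_2 = (1, 0, 0, 0)ᵀ

Let N = A − (6)·I. We want v_2 with N^2 v_2 = 0 but N^1 v_2 ≠ 0; then v_{j-1} := N · v_j for j = 2, …, 2.

Pick v_2 = (1, 0, 0, 0)ᵀ.
Then v_1 = N · v_2 = (1, -1, 1, -1)ᵀ.

Sanity check: (A − (6)·I) v_1 = (0, 0, 0, 0)ᵀ = 0. ✓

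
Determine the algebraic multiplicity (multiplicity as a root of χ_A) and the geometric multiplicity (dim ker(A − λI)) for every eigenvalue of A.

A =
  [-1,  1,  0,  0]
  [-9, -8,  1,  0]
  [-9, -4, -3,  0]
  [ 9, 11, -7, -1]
λ = -4: alg = 3, geom = 1; λ = -1: alg = 1, geom = 1

Step 1 — factor the characteristic polynomial to read off the algebraic multiplicities:
  χ_A(x) = (x + 1)*(x + 4)^3

Step 2 — compute geometric multiplicities via the rank-nullity identity g(λ) = n − rank(A − λI):
  rank(A − (-4)·I) = 3, so dim ker(A − (-4)·I) = n − 3 = 1
  rank(A − (-1)·I) = 3, so dim ker(A − (-1)·I) = n − 3 = 1

Summary:
  λ = -4: algebraic multiplicity = 3, geometric multiplicity = 1
  λ = -1: algebraic multiplicity = 1, geometric multiplicity = 1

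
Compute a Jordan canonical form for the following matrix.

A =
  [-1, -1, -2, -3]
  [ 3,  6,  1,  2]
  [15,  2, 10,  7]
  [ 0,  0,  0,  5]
J_3(5) ⊕ J_1(5)

The characteristic polynomial is
  det(x·I − A) = x^4 - 20*x^3 + 150*x^2 - 500*x + 625 = (x - 5)^4

Eigenvalues and multiplicities (the geometric multiplicity of λ is n − rank(A − λI), which equals the number of Jordan blocks for λ):
  λ = 5: algebraic multiplicity = 4, geometric multiplicity = 2

Determining the block sizes for each eigenvalue:
  λ = 5: with am = 4 and gm = 2, the partition is not yet determined (e.g. several partitions of 4 into 2 parts exist). Let N = A − (5)·I. Computing rank(N^1) = 2, rank(N^2) = 1, rank(N^3) = 0; the number of blocks of size ≥ j is rank(N^{j−1}) − rank(N^j), giving [2, 1, 1]. So we have 1 block(s) of size 3, 1 block(s) of size 1 → block sizes [3, 1]

Assembling the blocks gives a Jordan form
J =
  [5, 1, 0, 0]
  [0, 5, 1, 0]
  [0, 0, 5, 0]
  [0, 0, 0, 5]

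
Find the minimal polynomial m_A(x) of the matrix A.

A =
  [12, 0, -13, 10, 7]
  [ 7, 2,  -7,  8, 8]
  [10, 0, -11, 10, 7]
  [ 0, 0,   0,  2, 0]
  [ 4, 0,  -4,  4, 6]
x^4 - 9*x^3 + 18*x^2 + 4*x - 24

The characteristic polynomial is χ_A(x) = (x - 6)*(x - 2)^3*(x + 1), so the eigenvalues are known. The minimal polynomial is
  m_A(x) = Π_λ (x − λ)^{k_λ}
where k_λ is the size of the *largest* Jordan block for λ (equivalently, the smallest k with (A − λI)^k v = 0 for every generalised eigenvector v of λ).

  λ = -1: largest Jordan block has size 1, contributing (x + 1)
  λ = 2: largest Jordan block has size 2, contributing (x − 2)^2
  λ = 6: largest Jordan block has size 1, contributing (x − 6)

So m_A(x) = (x - 6)*(x - 2)^2*(x + 1) = x^4 - 9*x^3 + 18*x^2 + 4*x - 24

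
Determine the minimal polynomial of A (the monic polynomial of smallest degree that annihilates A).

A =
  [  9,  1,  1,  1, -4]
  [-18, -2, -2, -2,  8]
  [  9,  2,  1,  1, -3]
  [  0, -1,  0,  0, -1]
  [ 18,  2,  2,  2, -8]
x^2

The characteristic polynomial is χ_A(x) = x^5, so the eigenvalues are known. The minimal polynomial is
  m_A(x) = Π_λ (x − λ)^{k_λ}
where k_λ is the size of the *largest* Jordan block for λ (equivalently, the smallest k with (A − λI)^k v = 0 for every generalised eigenvector v of λ).

  λ = 0: largest Jordan block has size 2, contributing (x − 0)^2

So m_A(x) = x^2 = x^2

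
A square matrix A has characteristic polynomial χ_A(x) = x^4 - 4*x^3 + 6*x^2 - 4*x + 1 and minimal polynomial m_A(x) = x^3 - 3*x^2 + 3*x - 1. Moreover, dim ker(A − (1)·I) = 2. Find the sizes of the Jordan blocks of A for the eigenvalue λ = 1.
Block sizes for λ = 1: [3, 1]

Step 1 — from the characteristic polynomial, algebraic multiplicity of λ = 1 is 4. From dim ker(A − (1)·I) = 2, there are exactly 2 Jordan blocks for λ = 1.
Step 2 — from the minimal polynomial, the factor (x − 1)^3 tells us the largest block for λ = 1 has size 3.
Step 3 — with total size 4, 2 blocks, and largest block 3, the block sizes (in nonincreasing order) are [3, 1].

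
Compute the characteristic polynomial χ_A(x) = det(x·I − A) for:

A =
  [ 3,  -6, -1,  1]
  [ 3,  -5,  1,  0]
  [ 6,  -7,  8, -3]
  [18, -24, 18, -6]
x^4

Expanding det(x·I − A) (e.g. by cofactor expansion or by noting that A is similar to its Jordan form J, which has the same characteristic polynomial as A) gives
  χ_A(x) = x^4
which factors as x^4. The eigenvalues (with algebraic multiplicities) are λ = 0 with multiplicity 4.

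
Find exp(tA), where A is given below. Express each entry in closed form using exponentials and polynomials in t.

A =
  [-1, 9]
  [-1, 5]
e^{tA} =
  [-3*t*exp(2*t) + exp(2*t), 9*t*exp(2*t)]
  [-t*exp(2*t), 3*t*exp(2*t) + exp(2*t)]

Strategy: write A = P · J · P⁻¹ where J is a Jordan canonical form, so e^{tA} = P · e^{tJ} · P⁻¹, and e^{tJ} can be computed block-by-block.

A has Jordan form
J =
  [2, 1]
  [0, 2]
(up to reordering of blocks).

Per-block formulas:
  For a 2×2 Jordan block J_2(2): exp(t · J_2(2)) = e^(2t)·(I + t·N), where N is the 2×2 nilpotent shift.

After assembling e^{tJ} and conjugating by P, we get:

e^{tA} =
  [-3*t*exp(2*t) + exp(2*t), 9*t*exp(2*t)]
  [-t*exp(2*t), 3*t*exp(2*t) + exp(2*t)]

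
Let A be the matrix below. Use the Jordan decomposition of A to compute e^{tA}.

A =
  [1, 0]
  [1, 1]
e^{tA} =
  [exp(t), 0]
  [t*exp(t), exp(t)]

Strategy: write A = P · J · P⁻¹ where J is a Jordan canonical form, so e^{tA} = P · e^{tJ} · P⁻¹, and e^{tJ} can be computed block-by-block.

A has Jordan form
J =
  [1, 1]
  [0, 1]
(up to reordering of blocks).

Per-block formulas:
  For a 2×2 Jordan block J_2(1): exp(t · J_2(1)) = e^(1t)·(I + t·N), where N is the 2×2 nilpotent shift.

After assembling e^{tJ} and conjugating by P, we get:

e^{tA} =
  [exp(t), 0]
  [t*exp(t), exp(t)]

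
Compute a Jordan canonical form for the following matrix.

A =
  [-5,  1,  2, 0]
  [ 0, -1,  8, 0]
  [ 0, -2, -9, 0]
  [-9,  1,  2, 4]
J_2(-5) ⊕ J_1(-5) ⊕ J_1(4)

The characteristic polynomial is
  det(x·I − A) = x^4 + 11*x^3 + 15*x^2 - 175*x - 500 = (x - 4)*(x + 5)^3

Eigenvalues and multiplicities (the geometric multiplicity of λ is n − rank(A − λI), which equals the number of Jordan blocks for λ):
  λ = -5: algebraic multiplicity = 3, geometric multiplicity = 2
  λ = 4: algebraic multiplicity = 1, geometric multiplicity = 1

Determining the block sizes for each eigenvalue:
  λ = -5: 2 blocks summing to 3 forces exactly one block of size 2 and the rest size 1 → block sizes [2, 1]
  λ = 4: one block (gm = 1), so the single block has size am = 1 → block sizes [1]

Assembling the blocks gives a Jordan form
J =
  [-5,  1,  0, 0]
  [ 0, -5,  0, 0]
  [ 0,  0, -5, 0]
  [ 0,  0,  0, 4]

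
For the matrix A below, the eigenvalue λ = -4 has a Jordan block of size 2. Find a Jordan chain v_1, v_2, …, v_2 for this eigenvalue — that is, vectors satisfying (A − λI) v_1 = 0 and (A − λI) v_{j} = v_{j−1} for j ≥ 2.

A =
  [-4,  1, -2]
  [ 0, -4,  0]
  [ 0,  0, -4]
A Jordan chain for λ = -4 of length 2:
v_1 = (1, 0, 0)ᵀ
v_2 = (0, 1, 0)ᵀ

Let N = A − (-4)·I. We want v_2 with N^2 v_2 = 0 but N^1 v_2 ≠ 0; then v_{j-1} := N · v_j for j = 2, …, 2.

Pick v_2 = (0, 1, 0)ᵀ.
Then v_1 = N · v_2 = (1, 0, 0)ᵀ.

Sanity check: (A − (-4)·I) v_1 = (0, 0, 0)ᵀ = 0. ✓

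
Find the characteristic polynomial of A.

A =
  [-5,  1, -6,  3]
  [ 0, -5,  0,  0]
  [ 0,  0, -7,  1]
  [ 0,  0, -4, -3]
x^4 + 20*x^3 + 150*x^2 + 500*x + 625

Expanding det(x·I − A) (e.g. by cofactor expansion or by noting that A is similar to its Jordan form J, which has the same characteristic polynomial as A) gives
  χ_A(x) = x^4 + 20*x^3 + 150*x^2 + 500*x + 625
which factors as (x + 5)^4. The eigenvalues (with algebraic multiplicities) are λ = -5 with multiplicity 4.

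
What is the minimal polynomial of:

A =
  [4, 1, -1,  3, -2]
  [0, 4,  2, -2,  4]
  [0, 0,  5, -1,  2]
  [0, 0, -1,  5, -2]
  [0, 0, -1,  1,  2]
x^2 - 8*x + 16

The characteristic polynomial is χ_A(x) = (x - 4)^5, so the eigenvalues are known. The minimal polynomial is
  m_A(x) = Π_λ (x − λ)^{k_λ}
where k_λ is the size of the *largest* Jordan block for λ (equivalently, the smallest k with (A − λI)^k v = 0 for every generalised eigenvector v of λ).

  λ = 4: largest Jordan block has size 2, contributing (x − 4)^2

So m_A(x) = (x - 4)^2 = x^2 - 8*x + 16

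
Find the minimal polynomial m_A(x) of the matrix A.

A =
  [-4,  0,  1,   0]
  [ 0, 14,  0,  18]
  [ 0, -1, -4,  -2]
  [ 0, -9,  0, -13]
x^4 + 7*x^3 - 12*x^2 - 176*x - 320

The characteristic polynomial is χ_A(x) = (x - 5)*(x + 4)^3, so the eigenvalues are known. The minimal polynomial is
  m_A(x) = Π_λ (x − λ)^{k_λ}
where k_λ is the size of the *largest* Jordan block for λ (equivalently, the smallest k with (A − λI)^k v = 0 for every generalised eigenvector v of λ).

  λ = -4: largest Jordan block has size 3, contributing (x + 4)^3
  λ = 5: largest Jordan block has size 1, contributing (x − 5)

So m_A(x) = (x - 5)*(x + 4)^3 = x^4 + 7*x^3 - 12*x^2 - 176*x - 320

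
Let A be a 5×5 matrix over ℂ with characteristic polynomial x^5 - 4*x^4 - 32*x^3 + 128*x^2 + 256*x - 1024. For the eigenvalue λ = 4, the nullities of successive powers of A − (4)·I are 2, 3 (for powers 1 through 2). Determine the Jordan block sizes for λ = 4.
Block sizes for λ = 4: [2, 1]

From the dimensions of kernels of powers, the number of Jordan blocks of size at least j is d_j − d_{j−1} where d_j = dim ker(N^j) (with d_0 = 0). Computing the differences gives [2, 1].
The number of blocks of size exactly k is (#blocks of size ≥ k) − (#blocks of size ≥ k + 1), so the partition is: 1 block(s) of size 1, 1 block(s) of size 2.
In nonincreasing order the block sizes are [2, 1].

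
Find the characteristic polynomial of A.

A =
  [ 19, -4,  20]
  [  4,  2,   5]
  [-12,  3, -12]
x^3 - 9*x^2 + 27*x - 27

Expanding det(x·I − A) (e.g. by cofactor expansion or by noting that A is similar to its Jordan form J, which has the same characteristic polynomial as A) gives
  χ_A(x) = x^3 - 9*x^2 + 27*x - 27
which factors as (x - 3)^3. The eigenvalues (with algebraic multiplicities) are λ = 3 with multiplicity 3.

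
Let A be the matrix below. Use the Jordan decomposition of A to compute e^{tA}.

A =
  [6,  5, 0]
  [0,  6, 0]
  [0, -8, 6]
e^{tA} =
  [exp(6*t), 5*t*exp(6*t), 0]
  [0, exp(6*t), 0]
  [0, -8*t*exp(6*t), exp(6*t)]

Strategy: write A = P · J · P⁻¹ where J is a Jordan canonical form, so e^{tA} = P · e^{tJ} · P⁻¹, and e^{tJ} can be computed block-by-block.

A has Jordan form
J =
  [6, 1, 0]
  [0, 6, 0]
  [0, 0, 6]
(up to reordering of blocks).

Per-block formulas:
  For a 1×1 block at λ = 6: exp(t · [6]) = [e^(6t)].
  For a 2×2 Jordan block J_2(6): exp(t · J_2(6)) = e^(6t)·(I + t·N), where N is the 2×2 nilpotent shift.

After assembling e^{tJ} and conjugating by P, we get:

e^{tA} =
  [exp(6*t), 5*t*exp(6*t), 0]
  [0, exp(6*t), 0]
  [0, -8*t*exp(6*t), exp(6*t)]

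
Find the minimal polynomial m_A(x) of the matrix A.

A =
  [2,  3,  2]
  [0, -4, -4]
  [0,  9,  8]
x^2 - 4*x + 4

The characteristic polynomial is χ_A(x) = (x - 2)^3, so the eigenvalues are known. The minimal polynomial is
  m_A(x) = Π_λ (x − λ)^{k_λ}
where k_λ is the size of the *largest* Jordan block for λ (equivalently, the smallest k with (A − λI)^k v = 0 for every generalised eigenvector v of λ).

  λ = 2: largest Jordan block has size 2, contributing (x − 2)^2

So m_A(x) = (x - 2)^2 = x^2 - 4*x + 4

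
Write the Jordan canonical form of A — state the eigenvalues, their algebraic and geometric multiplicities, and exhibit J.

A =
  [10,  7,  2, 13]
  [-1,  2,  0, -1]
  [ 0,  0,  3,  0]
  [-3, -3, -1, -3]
J_3(3) ⊕ J_1(3)

The characteristic polynomial is
  det(x·I − A) = x^4 - 12*x^3 + 54*x^2 - 108*x + 81 = (x - 3)^4

Eigenvalues and multiplicities (the geometric multiplicity of λ is n − rank(A − λI), which equals the number of Jordan blocks for λ):
  λ = 3: algebraic multiplicity = 4, geometric multiplicity = 2

Determining the block sizes for each eigenvalue:
  λ = 3: with am = 4 and gm = 2, the partition is not yet determined (e.g. several partitions of 4 into 2 parts exist). Let N = A − (3)·I. Computing rank(N^1) = 2, rank(N^2) = 1, rank(N^3) = 0; the number of blocks of size ≥ j is rank(N^{j−1}) − rank(N^j), giving [2, 1, 1]. So we have 1 block(s) of size 3, 1 block(s) of size 1 → block sizes [3, 1]

Assembling the blocks gives a Jordan form
J =
  [3, 1, 0, 0]
  [0, 3, 1, 0]
  [0, 0, 3, 0]
  [0, 0, 0, 3]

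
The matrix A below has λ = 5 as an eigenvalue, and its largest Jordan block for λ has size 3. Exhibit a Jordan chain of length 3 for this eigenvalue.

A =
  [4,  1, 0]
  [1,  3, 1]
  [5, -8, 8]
A Jordan chain for λ = 5 of length 3:
v_1 = (2, 2, 2)ᵀ
v_2 = (-1, 1, 5)ᵀ
v_3 = (1, 0, 0)ᵀ

Let N = A − (5)·I. We want v_3 with N^3 v_3 = 0 but N^2 v_3 ≠ 0; then v_{j-1} := N · v_j for j = 3, …, 2.

Pick v_3 = (1, 0, 0)ᵀ.
Then v_2 = N · v_3 = (-1, 1, 5)ᵀ.
Then v_1 = N · v_2 = (2, 2, 2)ᵀ.

Sanity check: (A − (5)·I) v_1 = (0, 0, 0)ᵀ = 0. ✓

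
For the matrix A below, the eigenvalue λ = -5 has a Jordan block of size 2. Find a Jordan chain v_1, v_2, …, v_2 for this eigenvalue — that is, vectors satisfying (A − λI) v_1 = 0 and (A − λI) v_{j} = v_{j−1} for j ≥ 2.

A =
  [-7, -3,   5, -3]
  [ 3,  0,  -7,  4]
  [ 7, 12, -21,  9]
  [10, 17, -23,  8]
A Jordan chain for λ = -5 of length 2:
v_1 = (-2, 3, 7, 10)ᵀ
v_2 = (1, 0, 0, 0)ᵀ

Let N = A − (-5)·I. We want v_2 with N^2 v_2 = 0 but N^1 v_2 ≠ 0; then v_{j-1} := N · v_j for j = 2, …, 2.

Pick v_2 = (1, 0, 0, 0)ᵀ.
Then v_1 = N · v_2 = (-2, 3, 7, 10)ᵀ.

Sanity check: (A − (-5)·I) v_1 = (0, 0, 0, 0)ᵀ = 0. ✓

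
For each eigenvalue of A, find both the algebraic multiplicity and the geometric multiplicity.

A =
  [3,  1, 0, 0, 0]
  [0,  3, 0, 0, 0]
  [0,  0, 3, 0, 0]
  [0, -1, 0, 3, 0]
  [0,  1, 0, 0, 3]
λ = 3: alg = 5, geom = 4

Step 1 — factor the characteristic polynomial to read off the algebraic multiplicities:
  χ_A(x) = (x - 3)^5

Step 2 — compute geometric multiplicities via the rank-nullity identity g(λ) = n − rank(A − λI):
  rank(A − (3)·I) = 1, so dim ker(A − (3)·I) = n − 1 = 4

Summary:
  λ = 3: algebraic multiplicity = 5, geometric multiplicity = 4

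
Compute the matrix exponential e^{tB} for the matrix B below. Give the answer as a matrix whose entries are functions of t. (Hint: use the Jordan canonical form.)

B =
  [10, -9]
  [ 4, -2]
e^{tB} =
  [6*t*exp(4*t) + exp(4*t), -9*t*exp(4*t)]
  [4*t*exp(4*t), -6*t*exp(4*t) + exp(4*t)]

Strategy: write B = P · J · P⁻¹ where J is a Jordan canonical form, so e^{tB} = P · e^{tJ} · P⁻¹, and e^{tJ} can be computed block-by-block.

B has Jordan form
J =
  [4, 1]
  [0, 4]
(up to reordering of blocks).

Per-block formulas:
  For a 2×2 Jordan block J_2(4): exp(t · J_2(4)) = e^(4t)·(I + t·N), where N is the 2×2 nilpotent shift.

After assembling e^{tJ} and conjugating by P, we get:

e^{tB} =
  [6*t*exp(4*t) + exp(4*t), -9*t*exp(4*t)]
  [4*t*exp(4*t), -6*t*exp(4*t) + exp(4*t)]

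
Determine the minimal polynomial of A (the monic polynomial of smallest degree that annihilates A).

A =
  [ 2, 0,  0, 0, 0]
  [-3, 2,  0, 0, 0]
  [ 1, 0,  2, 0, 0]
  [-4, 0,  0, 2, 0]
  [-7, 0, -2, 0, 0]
x^3 - 4*x^2 + 4*x

The characteristic polynomial is χ_A(x) = x*(x - 2)^4, so the eigenvalues are known. The minimal polynomial is
  m_A(x) = Π_λ (x − λ)^{k_λ}
where k_λ is the size of the *largest* Jordan block for λ (equivalently, the smallest k with (A − λI)^k v = 0 for every generalised eigenvector v of λ).

  λ = 0: largest Jordan block has size 1, contributing (x − 0)
  λ = 2: largest Jordan block has size 2, contributing (x − 2)^2

So m_A(x) = x*(x - 2)^2 = x^3 - 4*x^2 + 4*x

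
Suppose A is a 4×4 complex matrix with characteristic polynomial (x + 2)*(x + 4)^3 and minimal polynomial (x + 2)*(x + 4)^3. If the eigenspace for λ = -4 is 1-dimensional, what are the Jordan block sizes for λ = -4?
Block sizes for λ = -4: [3]

Step 1 — from the characteristic polynomial, algebraic multiplicity of λ = -4 is 3. From dim ker(A − (-4)·I) = 1, there are exactly 1 Jordan blocks for λ = -4.
Step 2 — from the minimal polynomial, the factor (x + 4)^3 tells us the largest block for λ = -4 has size 3.
Step 3 — with total size 3, 1 blocks, and largest block 3, the block sizes (in nonincreasing order) are [3].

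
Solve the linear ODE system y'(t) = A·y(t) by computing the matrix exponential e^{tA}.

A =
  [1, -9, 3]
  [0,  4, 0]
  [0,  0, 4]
e^{tA} =
  [exp(t), -3*exp(4*t) + 3*exp(t), exp(4*t) - exp(t)]
  [0, exp(4*t), 0]
  [0, 0, exp(4*t)]

Strategy: write A = P · J · P⁻¹ where J is a Jordan canonical form, so e^{tA} = P · e^{tJ} · P⁻¹, and e^{tJ} can be computed block-by-block.

A has Jordan form
J =
  [1, 0, 0]
  [0, 4, 0]
  [0, 0, 4]
(up to reordering of blocks).

Per-block formulas:
  For a 1×1 block at λ = 4: exp(t · [4]) = [e^(4t)].
  For a 1×1 block at λ = 1: exp(t · [1]) = [e^(1t)].

After assembling e^{tJ} and conjugating by P, we get:

e^{tA} =
  [exp(t), -3*exp(4*t) + 3*exp(t), exp(4*t) - exp(t)]
  [0, exp(4*t), 0]
  [0, 0, exp(4*t)]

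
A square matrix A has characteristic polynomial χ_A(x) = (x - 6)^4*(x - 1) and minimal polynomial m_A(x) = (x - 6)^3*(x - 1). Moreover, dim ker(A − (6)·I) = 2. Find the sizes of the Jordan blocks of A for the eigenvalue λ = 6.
Block sizes for λ = 6: [3, 1]

Step 1 — from the characteristic polynomial, algebraic multiplicity of λ = 6 is 4. From dim ker(A − (6)·I) = 2, there are exactly 2 Jordan blocks for λ = 6.
Step 2 — from the minimal polynomial, the factor (x − 6)^3 tells us the largest block for λ = 6 has size 3.
Step 3 — with total size 4, 2 blocks, and largest block 3, the block sizes (in nonincreasing order) are [3, 1].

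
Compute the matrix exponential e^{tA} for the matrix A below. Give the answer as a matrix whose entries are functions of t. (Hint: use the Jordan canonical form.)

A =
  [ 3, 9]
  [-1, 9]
e^{tA} =
  [-3*t*exp(6*t) + exp(6*t), 9*t*exp(6*t)]
  [-t*exp(6*t), 3*t*exp(6*t) + exp(6*t)]

Strategy: write A = P · J · P⁻¹ where J is a Jordan canonical form, so e^{tA} = P · e^{tJ} · P⁻¹, and e^{tJ} can be computed block-by-block.

A has Jordan form
J =
  [6, 1]
  [0, 6]
(up to reordering of blocks).

Per-block formulas:
  For a 2×2 Jordan block J_2(6): exp(t · J_2(6)) = e^(6t)·(I + t·N), where N is the 2×2 nilpotent shift.

After assembling e^{tJ} and conjugating by P, we get:

e^{tA} =
  [-3*t*exp(6*t) + exp(6*t), 9*t*exp(6*t)]
  [-t*exp(6*t), 3*t*exp(6*t) + exp(6*t)]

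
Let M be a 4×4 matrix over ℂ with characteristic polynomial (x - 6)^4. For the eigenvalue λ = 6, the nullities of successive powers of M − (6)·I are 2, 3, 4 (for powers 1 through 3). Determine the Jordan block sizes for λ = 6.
Block sizes for λ = 6: [3, 1]

From the dimensions of kernels of powers, the number of Jordan blocks of size at least j is d_j − d_{j−1} where d_j = dim ker(N^j) (with d_0 = 0). Computing the differences gives [2, 1, 1].
The number of blocks of size exactly k is (#blocks of size ≥ k) − (#blocks of size ≥ k + 1), so the partition is: 1 block(s) of size 1, 1 block(s) of size 3.
In nonincreasing order the block sizes are [3, 1].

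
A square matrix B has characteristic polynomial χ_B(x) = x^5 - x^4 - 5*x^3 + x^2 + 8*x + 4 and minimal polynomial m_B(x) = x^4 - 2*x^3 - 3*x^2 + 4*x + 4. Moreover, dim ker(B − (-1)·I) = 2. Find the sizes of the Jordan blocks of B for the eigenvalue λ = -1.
Block sizes for λ = -1: [2, 1]

Step 1 — from the characteristic polynomial, algebraic multiplicity of λ = -1 is 3. From dim ker(B − (-1)·I) = 2, there are exactly 2 Jordan blocks for λ = -1.
Step 2 — from the minimal polynomial, the factor (x + 1)^2 tells us the largest block for λ = -1 has size 2.
Step 3 — with total size 3, 2 blocks, and largest block 2, the block sizes (in nonincreasing order) are [2, 1].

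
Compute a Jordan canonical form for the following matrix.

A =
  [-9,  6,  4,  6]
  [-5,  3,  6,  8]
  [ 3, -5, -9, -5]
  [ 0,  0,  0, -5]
J_3(-5) ⊕ J_1(-5)

The characteristic polynomial is
  det(x·I − A) = x^4 + 20*x^3 + 150*x^2 + 500*x + 625 = (x + 5)^4

Eigenvalues and multiplicities (the geometric multiplicity of λ is n − rank(A − λI), which equals the number of Jordan blocks for λ):
  λ = -5: algebraic multiplicity = 4, geometric multiplicity = 2

Determining the block sizes for each eigenvalue:
  λ = -5: with am = 4 and gm = 2, the partition is not yet determined (e.g. several partitions of 4 into 2 parts exist). Let N = A − (-5)·I. Computing rank(N^1) = 2, rank(N^2) = 1, rank(N^3) = 0; the number of blocks of size ≥ j is rank(N^{j−1}) − rank(N^j), giving [2, 1, 1]. So we have 1 block(s) of size 3, 1 block(s) of size 1 → block sizes [3, 1]

Assembling the blocks gives a Jordan form
J =
  [-5,  1,  0,  0]
  [ 0, -5,  1,  0]
  [ 0,  0, -5,  0]
  [ 0,  0,  0, -5]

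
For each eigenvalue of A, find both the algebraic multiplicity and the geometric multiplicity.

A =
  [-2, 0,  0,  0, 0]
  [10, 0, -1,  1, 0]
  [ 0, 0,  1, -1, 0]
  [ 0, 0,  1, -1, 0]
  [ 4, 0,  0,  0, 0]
λ = -2: alg = 1, geom = 1; λ = 0: alg = 4, geom = 3

Step 1 — factor the characteristic polynomial to read off the algebraic multiplicities:
  χ_A(x) = x^4*(x + 2)

Step 2 — compute geometric multiplicities via the rank-nullity identity g(λ) = n − rank(A − λI):
  rank(A − (-2)·I) = 4, so dim ker(A − (-2)·I) = n − 4 = 1
  rank(A − (0)·I) = 2, so dim ker(A − (0)·I) = n − 2 = 3

Summary:
  λ = -2: algebraic multiplicity = 1, geometric multiplicity = 1
  λ = 0: algebraic multiplicity = 4, geometric multiplicity = 3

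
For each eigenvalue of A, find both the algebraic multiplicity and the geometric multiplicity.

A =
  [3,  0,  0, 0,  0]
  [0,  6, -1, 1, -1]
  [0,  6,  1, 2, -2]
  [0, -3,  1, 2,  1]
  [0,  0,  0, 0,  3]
λ = 3: alg = 5, geom = 4

Step 1 — factor the characteristic polynomial to read off the algebraic multiplicities:
  χ_A(x) = (x - 3)^5

Step 2 — compute geometric multiplicities via the rank-nullity identity g(λ) = n − rank(A − λI):
  rank(A − (3)·I) = 1, so dim ker(A − (3)·I) = n − 1 = 4

Summary:
  λ = 3: algebraic multiplicity = 5, geometric multiplicity = 4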